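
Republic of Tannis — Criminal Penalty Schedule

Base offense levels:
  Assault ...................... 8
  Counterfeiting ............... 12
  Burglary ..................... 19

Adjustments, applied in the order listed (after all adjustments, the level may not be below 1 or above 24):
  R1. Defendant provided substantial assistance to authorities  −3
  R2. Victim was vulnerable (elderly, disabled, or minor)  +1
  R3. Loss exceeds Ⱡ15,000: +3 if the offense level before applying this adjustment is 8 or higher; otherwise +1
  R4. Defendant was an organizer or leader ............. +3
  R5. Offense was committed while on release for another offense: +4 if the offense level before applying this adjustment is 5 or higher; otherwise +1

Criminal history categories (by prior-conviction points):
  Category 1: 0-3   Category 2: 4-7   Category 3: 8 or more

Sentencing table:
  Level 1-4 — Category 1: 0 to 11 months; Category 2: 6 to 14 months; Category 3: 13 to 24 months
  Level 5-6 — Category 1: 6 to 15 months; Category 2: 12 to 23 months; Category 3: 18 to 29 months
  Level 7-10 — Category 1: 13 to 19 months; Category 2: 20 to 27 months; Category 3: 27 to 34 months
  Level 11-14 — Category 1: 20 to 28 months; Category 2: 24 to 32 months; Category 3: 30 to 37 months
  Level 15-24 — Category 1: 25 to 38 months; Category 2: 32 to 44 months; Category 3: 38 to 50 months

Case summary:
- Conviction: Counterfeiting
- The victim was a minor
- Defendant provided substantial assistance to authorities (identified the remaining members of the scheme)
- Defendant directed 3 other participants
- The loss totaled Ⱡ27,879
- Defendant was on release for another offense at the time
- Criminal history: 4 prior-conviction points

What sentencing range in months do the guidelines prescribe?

Base offense level for counterfeiting: 12.
R1 applies: 12 − 3 = 9.
R2 applies: 9 + 1 = 10.
R3 applies (level before this adjustment is 10 ≥ 8, so +3): 10 + 3 = 13.
R4 applies: 13 + 3 = 16.
R5 applies (level before this adjustment is 16 ≥ 5, so +4): 16 + 4 = 20.
Final offense level: 20.
Criminal history: 4 prior points → Category 2 (4-7).
Level 20 falls in the 15-24 band.
Grid: Level 15-24 × Category 2 = 32-44 months.

32-44 months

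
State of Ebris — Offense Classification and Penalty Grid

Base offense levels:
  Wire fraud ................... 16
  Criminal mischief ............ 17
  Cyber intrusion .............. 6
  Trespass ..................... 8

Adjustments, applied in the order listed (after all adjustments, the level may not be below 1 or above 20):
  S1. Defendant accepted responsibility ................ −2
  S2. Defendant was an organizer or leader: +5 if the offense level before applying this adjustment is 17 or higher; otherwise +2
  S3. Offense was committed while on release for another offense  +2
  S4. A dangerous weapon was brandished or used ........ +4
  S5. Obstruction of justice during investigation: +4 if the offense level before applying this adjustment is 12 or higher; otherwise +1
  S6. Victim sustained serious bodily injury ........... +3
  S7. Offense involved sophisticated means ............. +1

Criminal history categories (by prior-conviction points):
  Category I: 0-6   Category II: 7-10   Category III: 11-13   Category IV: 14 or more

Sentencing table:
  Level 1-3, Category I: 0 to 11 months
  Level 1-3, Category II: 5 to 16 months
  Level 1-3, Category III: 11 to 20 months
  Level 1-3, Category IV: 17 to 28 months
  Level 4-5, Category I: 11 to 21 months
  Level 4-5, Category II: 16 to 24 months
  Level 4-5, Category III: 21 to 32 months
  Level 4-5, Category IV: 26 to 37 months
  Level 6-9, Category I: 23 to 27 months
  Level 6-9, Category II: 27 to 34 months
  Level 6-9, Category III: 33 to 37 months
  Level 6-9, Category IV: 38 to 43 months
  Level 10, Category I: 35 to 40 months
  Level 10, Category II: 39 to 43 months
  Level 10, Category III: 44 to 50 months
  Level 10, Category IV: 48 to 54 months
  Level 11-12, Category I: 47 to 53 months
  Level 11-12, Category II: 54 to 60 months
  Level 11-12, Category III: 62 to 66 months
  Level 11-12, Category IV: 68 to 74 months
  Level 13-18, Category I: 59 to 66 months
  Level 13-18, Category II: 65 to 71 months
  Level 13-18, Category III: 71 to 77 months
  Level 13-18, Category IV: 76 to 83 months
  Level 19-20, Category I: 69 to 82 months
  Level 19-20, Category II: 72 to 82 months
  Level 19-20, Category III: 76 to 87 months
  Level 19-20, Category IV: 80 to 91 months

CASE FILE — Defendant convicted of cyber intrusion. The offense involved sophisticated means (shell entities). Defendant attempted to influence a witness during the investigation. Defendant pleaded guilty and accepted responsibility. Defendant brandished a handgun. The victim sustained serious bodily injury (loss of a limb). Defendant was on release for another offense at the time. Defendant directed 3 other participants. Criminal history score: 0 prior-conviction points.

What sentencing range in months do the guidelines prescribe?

69-82 months

Base offense level for cyber intrusion: 6.
S1 applies: 6 − 2 = 4.
S2 applies (level before this adjustment is 4 < 17, so +2): 4 + 2 = 6.
S3 applies: 6 + 2 = 8.
S4 applies: 8 + 4 = 12.
S5 applies (level before this adjustment is 12 ≥ 12, so +4): 12 + 4 = 16.
S6 applies: 16 + 3 = 19.
S7 applies: 19 + 1 = 20.
Final offense level: 20.
Criminal history: 0 prior points → Category I (0-6).
Level 20 falls in the 19-20 band.
Grid: Level 19-20 × Category I = 69-82 months.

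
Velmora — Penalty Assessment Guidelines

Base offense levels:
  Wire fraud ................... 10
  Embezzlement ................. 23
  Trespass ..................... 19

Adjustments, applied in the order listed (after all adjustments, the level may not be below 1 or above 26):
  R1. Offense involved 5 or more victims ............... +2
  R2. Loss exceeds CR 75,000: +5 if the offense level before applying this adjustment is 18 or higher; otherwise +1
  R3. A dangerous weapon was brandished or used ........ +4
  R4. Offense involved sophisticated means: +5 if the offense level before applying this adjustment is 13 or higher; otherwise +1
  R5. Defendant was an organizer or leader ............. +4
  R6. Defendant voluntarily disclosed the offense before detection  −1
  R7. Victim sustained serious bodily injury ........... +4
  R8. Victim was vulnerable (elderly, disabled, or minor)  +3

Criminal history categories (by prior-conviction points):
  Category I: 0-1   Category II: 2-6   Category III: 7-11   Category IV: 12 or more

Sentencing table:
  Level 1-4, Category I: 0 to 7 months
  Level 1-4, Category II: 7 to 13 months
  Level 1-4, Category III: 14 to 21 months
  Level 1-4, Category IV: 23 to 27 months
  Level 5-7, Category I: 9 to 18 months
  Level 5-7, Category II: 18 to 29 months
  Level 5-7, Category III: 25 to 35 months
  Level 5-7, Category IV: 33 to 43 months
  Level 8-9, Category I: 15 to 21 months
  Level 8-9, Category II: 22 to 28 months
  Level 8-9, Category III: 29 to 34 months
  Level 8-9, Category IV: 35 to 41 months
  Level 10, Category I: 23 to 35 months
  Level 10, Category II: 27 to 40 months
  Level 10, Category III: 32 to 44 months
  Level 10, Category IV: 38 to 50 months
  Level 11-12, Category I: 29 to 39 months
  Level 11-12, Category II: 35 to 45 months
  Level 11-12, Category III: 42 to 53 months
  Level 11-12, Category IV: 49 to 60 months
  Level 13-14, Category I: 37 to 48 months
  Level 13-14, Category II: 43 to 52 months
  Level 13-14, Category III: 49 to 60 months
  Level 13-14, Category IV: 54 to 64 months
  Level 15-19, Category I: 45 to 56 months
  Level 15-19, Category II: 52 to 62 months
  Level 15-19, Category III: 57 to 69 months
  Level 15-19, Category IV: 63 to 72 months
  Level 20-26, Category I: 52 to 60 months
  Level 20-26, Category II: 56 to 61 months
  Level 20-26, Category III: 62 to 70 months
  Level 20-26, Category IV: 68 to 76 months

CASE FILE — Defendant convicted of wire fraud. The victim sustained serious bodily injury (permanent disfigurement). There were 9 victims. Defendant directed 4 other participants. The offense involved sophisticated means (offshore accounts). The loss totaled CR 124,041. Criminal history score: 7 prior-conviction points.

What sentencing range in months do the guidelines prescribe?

Base offense level for wire fraud: 10.
R1 applies: 10 + 2 = 12.
R2 applies (level before this adjustment is 12 < 18, so +1): 12 + 1 = 13.
R4 applies (level before this adjustment is 13 ≥ 13, so +5): 13 + 5 = 18.
R5 applies: 18 + 4 = 22.
R6 does not apply.
R7 applies: 22 + 4 = 26.
R8 does not apply.
Final offense level: 26.
Criminal history: 7 prior points → Category III (7-11).
Level 26 falls in the 20-26 band.
Grid: Level 20-26 × Category III = 62-70 months.

62-70 months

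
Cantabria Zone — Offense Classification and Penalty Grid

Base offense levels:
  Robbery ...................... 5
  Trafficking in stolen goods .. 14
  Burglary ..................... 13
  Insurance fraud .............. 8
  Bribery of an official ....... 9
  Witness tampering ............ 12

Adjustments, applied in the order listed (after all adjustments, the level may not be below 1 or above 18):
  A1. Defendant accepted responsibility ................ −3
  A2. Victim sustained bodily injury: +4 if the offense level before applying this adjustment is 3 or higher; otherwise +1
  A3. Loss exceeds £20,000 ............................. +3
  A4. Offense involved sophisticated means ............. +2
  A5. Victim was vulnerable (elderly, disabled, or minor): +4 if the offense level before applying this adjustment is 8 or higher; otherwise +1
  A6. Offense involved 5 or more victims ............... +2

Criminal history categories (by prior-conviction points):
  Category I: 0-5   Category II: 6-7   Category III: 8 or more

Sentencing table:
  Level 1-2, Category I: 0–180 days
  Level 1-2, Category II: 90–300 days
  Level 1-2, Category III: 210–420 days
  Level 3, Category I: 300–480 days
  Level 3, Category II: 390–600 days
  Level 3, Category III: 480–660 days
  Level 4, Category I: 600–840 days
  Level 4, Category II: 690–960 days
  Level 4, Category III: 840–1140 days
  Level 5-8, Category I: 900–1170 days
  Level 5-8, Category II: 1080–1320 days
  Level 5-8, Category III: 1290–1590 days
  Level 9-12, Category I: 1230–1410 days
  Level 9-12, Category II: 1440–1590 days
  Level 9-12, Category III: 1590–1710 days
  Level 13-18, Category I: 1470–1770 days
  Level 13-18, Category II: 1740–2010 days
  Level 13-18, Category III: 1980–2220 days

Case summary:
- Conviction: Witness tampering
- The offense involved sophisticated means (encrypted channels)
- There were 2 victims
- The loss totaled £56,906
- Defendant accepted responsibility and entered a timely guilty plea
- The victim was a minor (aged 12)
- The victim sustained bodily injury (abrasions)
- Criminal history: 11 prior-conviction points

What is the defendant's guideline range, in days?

1980-2220 days

Base offense level for witness tampering: 12.
A1 applies: 12 − 3 = 9.
A2 applies (level before this adjustment is 9 ≥ 3, so +4): 9 + 4 = 13.
A3 applies: 13 + 3 = 16.
A4 applies: 16 + 2 = 18.
A5 applies (level before this adjustment is 18 ≥ 8, so +4): 18 + 4 = 22.
A6 does not apply.
Level 22 exceeds the maximum of 18; capped at 18.
Final offense level: 18.
Criminal history: 11 prior points → Category III (8+).
Level 18 falls in the 13-18 band.
Grid: Level 13-18 × Category III = 1980-2220 days.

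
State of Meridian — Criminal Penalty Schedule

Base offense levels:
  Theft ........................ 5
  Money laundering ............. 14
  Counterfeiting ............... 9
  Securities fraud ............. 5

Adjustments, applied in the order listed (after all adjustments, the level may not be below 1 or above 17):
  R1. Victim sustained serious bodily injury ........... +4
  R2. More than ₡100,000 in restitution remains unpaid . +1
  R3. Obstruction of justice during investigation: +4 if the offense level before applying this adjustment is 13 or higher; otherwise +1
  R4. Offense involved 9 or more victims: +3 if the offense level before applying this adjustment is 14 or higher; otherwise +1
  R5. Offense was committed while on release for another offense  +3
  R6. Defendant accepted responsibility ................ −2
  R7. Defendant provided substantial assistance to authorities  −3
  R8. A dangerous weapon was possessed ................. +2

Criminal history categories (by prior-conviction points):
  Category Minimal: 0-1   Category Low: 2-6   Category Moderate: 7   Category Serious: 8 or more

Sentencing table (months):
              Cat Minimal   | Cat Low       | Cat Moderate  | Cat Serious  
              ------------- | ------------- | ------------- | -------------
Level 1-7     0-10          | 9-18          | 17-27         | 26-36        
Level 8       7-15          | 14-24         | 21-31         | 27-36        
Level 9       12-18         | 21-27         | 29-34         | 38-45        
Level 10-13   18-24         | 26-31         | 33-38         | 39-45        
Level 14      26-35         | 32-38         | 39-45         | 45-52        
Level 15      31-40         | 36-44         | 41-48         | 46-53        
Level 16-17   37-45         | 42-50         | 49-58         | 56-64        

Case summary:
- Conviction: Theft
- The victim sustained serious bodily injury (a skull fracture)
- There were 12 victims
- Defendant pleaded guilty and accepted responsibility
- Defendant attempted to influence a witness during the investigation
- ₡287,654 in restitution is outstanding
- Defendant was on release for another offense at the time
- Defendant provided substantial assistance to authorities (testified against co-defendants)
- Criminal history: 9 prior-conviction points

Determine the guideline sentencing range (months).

39-45 months

Base offense level for theft: 5.
R1 applies: 5 + 4 = 9.
R2 applies: 9 + 1 = 10.
R3 applies (level before this adjustment is 10 < 13, so +1): 10 + 1 = 11.
R4 applies (level before this adjustment is 11 < 14, so +1): 11 + 1 = 12.
R5 applies: 12 + 3 = 15.
R6 applies: 15 − 2 = 13.
R7 applies: 13 − 3 = 10.
R8 does not apply.
Final offense level: 10.
Criminal history: 9 prior points → Category Serious (8+).
Level 10 falls in the 10-13 band.
Grid: Level 10-13 × Category Serious = 39-45 months.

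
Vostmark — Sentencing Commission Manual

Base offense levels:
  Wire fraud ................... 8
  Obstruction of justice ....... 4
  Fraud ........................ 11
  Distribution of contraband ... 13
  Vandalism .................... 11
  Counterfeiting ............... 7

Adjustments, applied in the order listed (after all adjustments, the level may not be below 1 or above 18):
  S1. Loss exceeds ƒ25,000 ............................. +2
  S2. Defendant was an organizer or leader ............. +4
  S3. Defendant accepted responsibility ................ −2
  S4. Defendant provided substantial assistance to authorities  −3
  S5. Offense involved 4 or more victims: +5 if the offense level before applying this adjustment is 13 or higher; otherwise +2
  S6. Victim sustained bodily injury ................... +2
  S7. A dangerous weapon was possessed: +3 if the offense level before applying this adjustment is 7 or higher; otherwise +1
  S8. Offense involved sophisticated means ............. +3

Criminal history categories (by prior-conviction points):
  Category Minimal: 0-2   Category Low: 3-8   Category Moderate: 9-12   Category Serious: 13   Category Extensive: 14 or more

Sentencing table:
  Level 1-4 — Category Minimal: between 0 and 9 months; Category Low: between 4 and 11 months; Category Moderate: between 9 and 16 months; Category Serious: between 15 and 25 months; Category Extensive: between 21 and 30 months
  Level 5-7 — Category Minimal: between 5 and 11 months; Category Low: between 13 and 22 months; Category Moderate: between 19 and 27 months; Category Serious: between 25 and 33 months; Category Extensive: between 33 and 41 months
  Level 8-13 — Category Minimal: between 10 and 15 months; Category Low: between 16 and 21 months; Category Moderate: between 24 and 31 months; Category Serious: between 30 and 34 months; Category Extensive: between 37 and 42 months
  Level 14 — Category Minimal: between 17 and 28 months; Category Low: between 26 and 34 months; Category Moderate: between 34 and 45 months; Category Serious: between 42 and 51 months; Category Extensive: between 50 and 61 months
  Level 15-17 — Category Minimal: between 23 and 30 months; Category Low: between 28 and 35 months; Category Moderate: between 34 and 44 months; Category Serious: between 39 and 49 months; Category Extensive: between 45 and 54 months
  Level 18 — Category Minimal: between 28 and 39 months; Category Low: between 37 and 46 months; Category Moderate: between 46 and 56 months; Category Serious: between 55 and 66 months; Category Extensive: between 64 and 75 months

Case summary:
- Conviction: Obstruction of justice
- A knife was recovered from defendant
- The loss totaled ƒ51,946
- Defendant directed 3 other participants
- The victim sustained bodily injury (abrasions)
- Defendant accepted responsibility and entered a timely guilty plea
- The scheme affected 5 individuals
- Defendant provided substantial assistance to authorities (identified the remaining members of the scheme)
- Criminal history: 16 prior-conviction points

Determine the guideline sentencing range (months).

Base offense level for obstruction of justice: 4.
S1 applies: 4 + 2 = 6.
S2 applies: 6 + 4 = 10.
S3 applies: 10 − 2 = 8.
S4 applies: 8 − 3 = 5.
S5 applies (level before this adjustment is 5 < 13, so +2): 5 + 2 = 7.
S6 applies: 7 + 2 = 9.
S7 applies (level before this adjustment is 9 ≥ 7, so +3): 9 + 3 = 12.
Final offense level: 12.
Criminal history: 16 prior points → Category Extensive (14+).
Level 12 falls in the 8-13 band.
Grid: Level 8-13 × Category Extensive = 37-42 months.

37-42 months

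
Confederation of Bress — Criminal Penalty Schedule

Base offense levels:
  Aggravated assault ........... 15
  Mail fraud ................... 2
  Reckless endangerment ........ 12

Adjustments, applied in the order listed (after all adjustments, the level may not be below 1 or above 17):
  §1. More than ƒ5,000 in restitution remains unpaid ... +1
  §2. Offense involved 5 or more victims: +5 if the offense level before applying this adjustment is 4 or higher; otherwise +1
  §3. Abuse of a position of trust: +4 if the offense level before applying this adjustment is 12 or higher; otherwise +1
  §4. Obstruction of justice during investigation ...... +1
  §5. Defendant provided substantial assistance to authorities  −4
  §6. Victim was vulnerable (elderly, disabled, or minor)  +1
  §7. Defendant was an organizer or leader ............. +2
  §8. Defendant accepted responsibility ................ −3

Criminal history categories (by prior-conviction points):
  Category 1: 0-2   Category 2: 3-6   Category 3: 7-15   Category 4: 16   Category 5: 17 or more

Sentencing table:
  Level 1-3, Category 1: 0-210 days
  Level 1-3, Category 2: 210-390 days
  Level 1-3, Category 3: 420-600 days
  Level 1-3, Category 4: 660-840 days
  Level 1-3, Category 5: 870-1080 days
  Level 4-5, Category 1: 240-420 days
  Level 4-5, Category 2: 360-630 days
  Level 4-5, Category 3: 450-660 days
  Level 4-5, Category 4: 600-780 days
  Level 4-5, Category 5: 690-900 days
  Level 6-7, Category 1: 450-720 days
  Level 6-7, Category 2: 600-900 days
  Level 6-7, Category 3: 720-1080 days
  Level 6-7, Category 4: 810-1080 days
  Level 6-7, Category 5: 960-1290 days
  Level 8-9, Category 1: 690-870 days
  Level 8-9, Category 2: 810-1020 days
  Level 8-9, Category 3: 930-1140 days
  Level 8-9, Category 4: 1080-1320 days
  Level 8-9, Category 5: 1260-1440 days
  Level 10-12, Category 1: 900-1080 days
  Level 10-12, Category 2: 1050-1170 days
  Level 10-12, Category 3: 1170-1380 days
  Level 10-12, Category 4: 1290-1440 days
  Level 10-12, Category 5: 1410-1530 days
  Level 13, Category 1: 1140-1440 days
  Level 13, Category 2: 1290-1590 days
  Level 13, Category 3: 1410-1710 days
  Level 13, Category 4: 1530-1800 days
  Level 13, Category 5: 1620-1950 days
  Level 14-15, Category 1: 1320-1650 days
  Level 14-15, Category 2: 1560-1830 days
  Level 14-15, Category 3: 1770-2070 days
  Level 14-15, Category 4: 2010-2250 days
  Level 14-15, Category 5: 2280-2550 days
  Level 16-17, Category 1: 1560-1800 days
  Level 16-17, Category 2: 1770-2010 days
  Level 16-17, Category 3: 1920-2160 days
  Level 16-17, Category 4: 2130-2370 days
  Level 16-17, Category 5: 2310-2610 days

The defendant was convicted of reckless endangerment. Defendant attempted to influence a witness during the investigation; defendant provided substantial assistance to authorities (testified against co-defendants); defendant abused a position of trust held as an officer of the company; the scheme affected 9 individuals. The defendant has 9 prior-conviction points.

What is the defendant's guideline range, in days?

Base offense level for reckless endangerment: 12.
§1 does not apply.
§2 applies (level before this adjustment is 12 ≥ 4, so +5): 12 + 5 = 17.
§3 applies (level before this adjustment is 17 ≥ 12, so +4): 17 + 4 = 21.
§4 applies: 21 + 1 = 22.
§5 applies: 22 − 4 = 18.
§6 does not apply.
Level 18 exceeds the maximum of 17; capped at 17.
Final offense level: 17.
Criminal history: 9 prior points → Category 3 (7-15).
Level 17 falls in the 16-17 band.
Grid: Level 16-17 × Category 3 = 1920-2160 days.

1920-2160 days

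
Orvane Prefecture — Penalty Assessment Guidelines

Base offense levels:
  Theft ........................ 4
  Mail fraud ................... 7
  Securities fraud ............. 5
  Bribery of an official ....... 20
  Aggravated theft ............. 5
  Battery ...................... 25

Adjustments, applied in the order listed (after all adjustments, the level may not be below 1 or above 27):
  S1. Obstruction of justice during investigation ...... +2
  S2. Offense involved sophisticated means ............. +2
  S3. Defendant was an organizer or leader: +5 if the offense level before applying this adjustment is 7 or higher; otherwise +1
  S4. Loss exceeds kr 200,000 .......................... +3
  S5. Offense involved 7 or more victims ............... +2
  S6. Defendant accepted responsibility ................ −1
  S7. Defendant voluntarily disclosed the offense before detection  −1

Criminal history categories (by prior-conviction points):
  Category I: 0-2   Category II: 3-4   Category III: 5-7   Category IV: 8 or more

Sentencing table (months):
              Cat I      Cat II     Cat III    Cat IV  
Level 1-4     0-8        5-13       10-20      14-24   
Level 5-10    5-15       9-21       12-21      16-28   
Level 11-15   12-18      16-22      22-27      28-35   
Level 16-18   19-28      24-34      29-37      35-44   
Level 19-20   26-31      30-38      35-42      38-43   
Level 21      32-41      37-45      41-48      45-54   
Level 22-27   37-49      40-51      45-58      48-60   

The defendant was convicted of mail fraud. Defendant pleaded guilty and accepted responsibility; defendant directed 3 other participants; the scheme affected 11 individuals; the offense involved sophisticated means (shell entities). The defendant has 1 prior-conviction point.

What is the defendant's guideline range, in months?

Base offense level for mail fraud: 7.
S2 applies: 7 + 2 = 9.
S3 applies (level before this adjustment is 9 ≥ 7, so +5): 9 + 5 = 14.
S4 does not apply.
S5 applies: 14 + 2 = 16.
S6 applies: 16 − 1 = 15.
S7 does not apply.
Final offense level: 15.
Criminal history: 1 prior point → Category I (0-2).
Level 15 falls in the 11-15 band.
Grid: Level 11-15 × Category I = 12-18 months.

12-18 months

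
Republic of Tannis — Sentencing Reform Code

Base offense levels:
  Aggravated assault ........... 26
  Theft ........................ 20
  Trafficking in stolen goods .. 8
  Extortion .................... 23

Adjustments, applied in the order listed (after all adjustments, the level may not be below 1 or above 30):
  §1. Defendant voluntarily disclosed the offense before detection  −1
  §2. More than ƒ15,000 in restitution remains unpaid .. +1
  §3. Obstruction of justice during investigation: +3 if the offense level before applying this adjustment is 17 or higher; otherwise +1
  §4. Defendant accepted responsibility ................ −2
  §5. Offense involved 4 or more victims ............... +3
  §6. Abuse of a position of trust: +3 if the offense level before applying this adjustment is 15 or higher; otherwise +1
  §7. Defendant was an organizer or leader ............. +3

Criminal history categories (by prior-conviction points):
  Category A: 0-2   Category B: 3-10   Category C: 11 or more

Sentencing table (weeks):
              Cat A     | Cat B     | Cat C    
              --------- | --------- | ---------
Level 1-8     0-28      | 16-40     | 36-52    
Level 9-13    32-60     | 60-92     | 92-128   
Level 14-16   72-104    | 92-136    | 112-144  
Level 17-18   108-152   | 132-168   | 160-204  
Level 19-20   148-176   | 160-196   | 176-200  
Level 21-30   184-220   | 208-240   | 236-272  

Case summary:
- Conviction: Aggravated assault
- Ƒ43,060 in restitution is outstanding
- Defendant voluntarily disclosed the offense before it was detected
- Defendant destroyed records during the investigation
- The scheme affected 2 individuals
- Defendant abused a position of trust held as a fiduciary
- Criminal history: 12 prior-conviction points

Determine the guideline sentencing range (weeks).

236-272 weeks

Base offense level for aggravated assault: 26.
§1 applies: 26 − 1 = 25.
§2 applies: 25 + 1 = 26.
§3 applies (level before this adjustment is 26 ≥ 17, so +3): 26 + 3 = 29.
§4 does not apply.
§6 applies (level before this adjustment is 29 ≥ 15, so +3): 29 + 3 = 32.
§7 does not apply.
Level 32 exceeds the maximum of 30; capped at 30.
Final offense level: 30.
Criminal history: 12 prior points → Category C (11+).
Level 30 falls in the 21-30 band.
Grid: Level 21-30 × Category C = 236-272 weeks.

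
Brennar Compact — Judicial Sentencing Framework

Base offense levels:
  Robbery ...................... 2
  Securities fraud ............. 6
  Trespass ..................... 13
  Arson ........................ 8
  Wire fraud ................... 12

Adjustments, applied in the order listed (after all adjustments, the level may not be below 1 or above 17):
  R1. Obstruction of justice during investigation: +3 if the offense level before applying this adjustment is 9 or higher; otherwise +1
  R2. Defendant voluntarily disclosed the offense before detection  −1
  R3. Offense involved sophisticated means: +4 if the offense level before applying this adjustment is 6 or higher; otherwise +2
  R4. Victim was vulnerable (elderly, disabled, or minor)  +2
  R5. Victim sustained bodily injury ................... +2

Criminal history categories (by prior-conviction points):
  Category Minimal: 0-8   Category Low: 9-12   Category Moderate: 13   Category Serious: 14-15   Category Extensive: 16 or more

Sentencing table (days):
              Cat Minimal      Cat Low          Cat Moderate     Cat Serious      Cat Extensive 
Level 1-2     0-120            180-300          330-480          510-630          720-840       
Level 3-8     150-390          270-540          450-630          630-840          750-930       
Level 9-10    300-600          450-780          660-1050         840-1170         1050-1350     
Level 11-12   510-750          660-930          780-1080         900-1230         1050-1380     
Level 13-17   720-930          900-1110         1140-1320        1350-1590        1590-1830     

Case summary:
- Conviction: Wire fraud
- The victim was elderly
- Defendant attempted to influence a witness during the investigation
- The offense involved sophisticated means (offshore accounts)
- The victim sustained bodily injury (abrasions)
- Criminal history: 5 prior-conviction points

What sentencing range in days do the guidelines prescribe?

720-930 days

Base offense level for wire fraud: 12.
R1 applies (level before this adjustment is 12 ≥ 9, so +3): 12 + 3 = 15.
R2 does not apply.
R3 applies (level before this adjustment is 15 ≥ 6, so +4): 15 + 4 = 19.
R4 applies: 19 + 2 = 21.
R5 applies: 21 + 2 = 23.
Level 23 exceeds the maximum of 17; capped at 17.
Final offense level: 17.
Criminal history: 5 prior points → Category Minimal (0-8).
Level 17 falls in the 13-17 band.
Grid: Level 13-17 × Category Minimal = 720-930 days.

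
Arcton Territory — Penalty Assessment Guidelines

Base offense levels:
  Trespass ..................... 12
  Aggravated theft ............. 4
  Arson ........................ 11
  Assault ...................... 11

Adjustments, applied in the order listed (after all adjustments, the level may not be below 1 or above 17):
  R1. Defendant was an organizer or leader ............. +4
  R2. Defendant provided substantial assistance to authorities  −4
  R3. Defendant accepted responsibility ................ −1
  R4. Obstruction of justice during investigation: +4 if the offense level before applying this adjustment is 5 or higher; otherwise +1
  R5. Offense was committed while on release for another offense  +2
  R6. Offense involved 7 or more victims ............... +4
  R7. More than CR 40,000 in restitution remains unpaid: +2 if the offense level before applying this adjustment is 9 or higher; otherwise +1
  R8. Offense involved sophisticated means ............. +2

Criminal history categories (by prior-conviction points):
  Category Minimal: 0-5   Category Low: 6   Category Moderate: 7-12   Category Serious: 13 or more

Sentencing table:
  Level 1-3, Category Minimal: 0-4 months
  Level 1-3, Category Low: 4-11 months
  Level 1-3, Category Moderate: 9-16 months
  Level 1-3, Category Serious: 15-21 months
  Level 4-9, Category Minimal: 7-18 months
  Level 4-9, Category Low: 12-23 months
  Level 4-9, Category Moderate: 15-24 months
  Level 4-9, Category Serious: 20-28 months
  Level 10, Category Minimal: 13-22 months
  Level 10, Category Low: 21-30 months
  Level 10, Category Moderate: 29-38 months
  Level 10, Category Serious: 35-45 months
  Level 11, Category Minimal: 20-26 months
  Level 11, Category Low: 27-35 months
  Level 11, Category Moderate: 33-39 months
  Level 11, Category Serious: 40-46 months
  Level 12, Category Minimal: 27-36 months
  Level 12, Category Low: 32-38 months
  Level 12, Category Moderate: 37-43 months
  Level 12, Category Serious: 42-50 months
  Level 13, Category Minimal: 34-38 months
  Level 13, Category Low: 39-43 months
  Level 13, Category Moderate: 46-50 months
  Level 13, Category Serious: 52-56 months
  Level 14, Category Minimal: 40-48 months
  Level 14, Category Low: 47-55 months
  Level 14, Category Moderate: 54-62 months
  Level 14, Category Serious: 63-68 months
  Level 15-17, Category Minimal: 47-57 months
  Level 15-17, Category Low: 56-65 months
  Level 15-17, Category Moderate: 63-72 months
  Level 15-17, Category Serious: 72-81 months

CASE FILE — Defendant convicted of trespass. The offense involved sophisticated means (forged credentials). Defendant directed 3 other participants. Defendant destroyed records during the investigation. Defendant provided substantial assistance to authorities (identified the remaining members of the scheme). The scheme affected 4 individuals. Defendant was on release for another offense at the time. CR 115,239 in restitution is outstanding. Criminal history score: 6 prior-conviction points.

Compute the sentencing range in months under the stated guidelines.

56-65 months

Base offense level for trespass: 12.
R1 applies: 12 + 4 = 16.
R2 applies: 16 − 4 = 12.
R3 does not apply.
R4 applies (level before this adjustment is 12 ≥ 5, so +4): 12 + 4 = 16.
R5 applies: 16 + 2 = 18.
R7 applies (level before this adjustment is 18 ≥ 9, so +2): 18 + 2 = 20.
R8 applies: 20 + 2 = 22.
Level 22 exceeds the maximum of 17; capped at 17.
Final offense level: 17.
Criminal history: 6 prior points → Category Low (6).
Level 17 falls in the 15-17 band.
Grid: Level 15-17 × Category Low = 56-65 months.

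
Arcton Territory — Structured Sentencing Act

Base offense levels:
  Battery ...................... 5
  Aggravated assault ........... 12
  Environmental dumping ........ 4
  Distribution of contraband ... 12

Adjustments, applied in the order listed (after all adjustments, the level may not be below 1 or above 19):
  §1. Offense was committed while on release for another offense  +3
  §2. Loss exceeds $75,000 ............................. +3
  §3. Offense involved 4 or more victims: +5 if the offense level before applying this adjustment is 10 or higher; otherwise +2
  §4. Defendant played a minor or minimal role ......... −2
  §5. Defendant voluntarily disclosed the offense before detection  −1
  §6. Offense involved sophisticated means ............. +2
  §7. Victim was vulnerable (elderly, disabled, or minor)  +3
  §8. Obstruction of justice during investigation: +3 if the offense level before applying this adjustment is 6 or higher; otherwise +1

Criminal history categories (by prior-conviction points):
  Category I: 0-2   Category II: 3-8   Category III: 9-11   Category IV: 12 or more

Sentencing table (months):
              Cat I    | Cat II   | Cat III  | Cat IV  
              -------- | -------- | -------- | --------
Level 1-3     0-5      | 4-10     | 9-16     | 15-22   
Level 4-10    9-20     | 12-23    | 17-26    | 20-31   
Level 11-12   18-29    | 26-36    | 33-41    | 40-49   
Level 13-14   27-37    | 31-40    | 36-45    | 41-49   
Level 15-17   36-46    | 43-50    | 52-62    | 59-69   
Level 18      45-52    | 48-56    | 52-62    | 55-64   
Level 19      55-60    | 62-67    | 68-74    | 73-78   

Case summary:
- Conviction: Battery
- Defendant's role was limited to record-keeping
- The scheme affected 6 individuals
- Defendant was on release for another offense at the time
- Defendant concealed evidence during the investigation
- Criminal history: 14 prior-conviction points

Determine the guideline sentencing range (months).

Base offense level for battery: 5.
§1 applies: 5 + 3 = 8.
§3 applies (level before this adjustment is 8 < 10, so +2): 8 + 2 = 10.
§4 applies: 10 − 2 = 8.
§8 applies (level before this adjustment is 8 ≥ 6, so +3): 8 + 3 = 11.
Final offense level: 11.
Criminal history: 14 prior points → Category IV (12+).
Level 11 falls in the 11-12 band.
Grid: Level 11-12 × Category IV = 40-49 months.

40-49 months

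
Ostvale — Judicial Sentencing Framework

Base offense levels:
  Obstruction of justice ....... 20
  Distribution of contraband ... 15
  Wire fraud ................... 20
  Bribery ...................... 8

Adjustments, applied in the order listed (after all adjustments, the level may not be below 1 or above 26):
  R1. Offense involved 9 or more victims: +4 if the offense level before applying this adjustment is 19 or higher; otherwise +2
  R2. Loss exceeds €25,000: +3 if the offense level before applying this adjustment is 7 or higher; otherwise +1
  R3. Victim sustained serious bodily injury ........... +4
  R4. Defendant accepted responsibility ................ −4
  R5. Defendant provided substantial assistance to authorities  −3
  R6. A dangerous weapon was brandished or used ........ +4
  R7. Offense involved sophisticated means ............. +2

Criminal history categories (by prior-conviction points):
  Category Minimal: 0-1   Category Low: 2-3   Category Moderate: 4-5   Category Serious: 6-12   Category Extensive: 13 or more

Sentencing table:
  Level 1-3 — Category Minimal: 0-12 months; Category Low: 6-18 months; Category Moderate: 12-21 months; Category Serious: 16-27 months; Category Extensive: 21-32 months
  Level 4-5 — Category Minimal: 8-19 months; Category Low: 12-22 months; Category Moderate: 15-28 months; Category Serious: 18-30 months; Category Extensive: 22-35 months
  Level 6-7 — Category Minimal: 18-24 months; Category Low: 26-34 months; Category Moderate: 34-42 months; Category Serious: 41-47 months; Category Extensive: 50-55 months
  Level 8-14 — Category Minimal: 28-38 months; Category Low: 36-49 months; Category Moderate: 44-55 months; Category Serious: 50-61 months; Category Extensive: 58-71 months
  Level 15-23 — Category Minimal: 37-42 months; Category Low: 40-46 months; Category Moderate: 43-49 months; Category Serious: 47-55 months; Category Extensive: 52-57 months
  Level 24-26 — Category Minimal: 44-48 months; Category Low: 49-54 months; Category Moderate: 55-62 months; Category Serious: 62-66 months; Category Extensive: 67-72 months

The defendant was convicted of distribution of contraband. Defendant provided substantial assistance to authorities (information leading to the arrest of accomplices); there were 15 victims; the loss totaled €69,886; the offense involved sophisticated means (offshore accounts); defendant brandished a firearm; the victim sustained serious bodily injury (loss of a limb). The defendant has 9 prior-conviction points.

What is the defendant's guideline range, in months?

Base offense level for distribution of contraband: 15.
R1 applies (level before this adjustment is 15 < 19, so +2): 15 + 2 = 17.
R2 applies (level before this adjustment is 17 ≥ 7, so +3): 17 + 3 = 20.
R3 applies: 20 + 4 = 24.
R5 applies: 24 − 3 = 21.
R6 applies: 21 + 4 = 25.
R7 applies: 25 + 2 = 27.
Level 27 exceeds the maximum of 26; capped at 26.
Final offense level: 26.
Criminal history: 9 prior points → Category Serious (6-12).
Level 26 falls in the 24-26 band.
Grid: Level 24-26 × Category Serious = 62-66 months.

62-66 months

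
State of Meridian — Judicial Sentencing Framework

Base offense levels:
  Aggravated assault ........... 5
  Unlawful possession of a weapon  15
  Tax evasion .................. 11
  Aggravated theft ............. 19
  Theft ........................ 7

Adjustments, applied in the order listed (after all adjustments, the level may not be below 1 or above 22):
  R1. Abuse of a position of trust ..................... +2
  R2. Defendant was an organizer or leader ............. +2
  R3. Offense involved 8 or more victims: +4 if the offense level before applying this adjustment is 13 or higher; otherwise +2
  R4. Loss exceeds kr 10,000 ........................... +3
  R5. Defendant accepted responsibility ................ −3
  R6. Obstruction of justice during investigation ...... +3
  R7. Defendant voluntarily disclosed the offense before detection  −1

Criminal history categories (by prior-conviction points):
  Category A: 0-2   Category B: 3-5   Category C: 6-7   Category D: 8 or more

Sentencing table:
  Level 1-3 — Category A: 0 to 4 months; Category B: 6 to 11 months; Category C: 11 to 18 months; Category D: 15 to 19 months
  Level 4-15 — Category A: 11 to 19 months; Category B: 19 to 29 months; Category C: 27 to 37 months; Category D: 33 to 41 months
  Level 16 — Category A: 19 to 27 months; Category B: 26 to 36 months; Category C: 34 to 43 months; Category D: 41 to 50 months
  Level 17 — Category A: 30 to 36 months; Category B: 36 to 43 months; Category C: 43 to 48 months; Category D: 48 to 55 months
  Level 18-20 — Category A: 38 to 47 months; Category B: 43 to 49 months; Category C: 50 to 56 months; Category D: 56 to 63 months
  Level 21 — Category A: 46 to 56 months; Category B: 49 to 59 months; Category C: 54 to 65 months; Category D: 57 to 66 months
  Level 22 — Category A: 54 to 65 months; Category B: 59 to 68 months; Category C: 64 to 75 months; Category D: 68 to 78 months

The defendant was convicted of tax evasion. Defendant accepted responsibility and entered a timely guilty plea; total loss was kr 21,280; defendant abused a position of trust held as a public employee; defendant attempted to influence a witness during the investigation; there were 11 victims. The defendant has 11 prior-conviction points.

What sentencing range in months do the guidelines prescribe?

Base offense level for tax evasion: 11.
R1 applies: 11 + 2 = 13.
R2 does not apply.
R3 applies (level before this adjustment is 13 ≥ 13, so +4): 13 + 4 = 17.
R4 applies: 17 + 3 = 20.
R5 applies: 20 − 3 = 17.
R6 applies: 17 + 3 = 20.
Final offense level: 20.
Criminal history: 11 prior points → Category D (8+).
Level 20 falls in the 18-20 band.
Grid: Level 18-20 × Category D = 56-63 months.

56-63 months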